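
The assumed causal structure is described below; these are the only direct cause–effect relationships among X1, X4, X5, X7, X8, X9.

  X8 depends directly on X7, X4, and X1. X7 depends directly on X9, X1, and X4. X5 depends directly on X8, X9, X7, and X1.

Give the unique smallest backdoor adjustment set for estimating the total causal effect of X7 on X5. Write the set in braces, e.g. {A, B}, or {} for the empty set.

{X1, X4, X9}

Variables eligible for adjustment (non-descendants of X7, excluding X7 and X5): {X1, X4, X9}.
Backdoor paths from X7 to X5:
  P1: X7 <- X1 -> X8 -> X5
  P2: X7 <- X1 -> X5
  P3: X7 <- X4 -> X8 <- X1 -> X5
  P4: X7 <- X4 -> X8 -> X5
  P5: X7 <- X9 -> X5
The empty set is not sufficient: P1 (X7 <- X1 -> X8 -> X5) has no collider blocking it and no conditioned non-collider, so it is open.
Try {X1, X4, X9}:
  P1: blocked at fork node X1 ∈ conditioning set.
  P2: blocked at fork node X1 ∈ conditioning set.
  P3: blocked at fork node X4 ∈ conditioning set.
  P4: blocked at fork node X4 ∈ conditioning set.
  P5: blocked at fork node X9 ∈ conditioning set.
{X1, X4, X9} contains no descendant of X7 and blocks every backdoor path.
Every element of {X1, X4, X9} is needed (dropping X1 leaves P1 open; dropping X4 leaves P4 open; dropping X9 leaves P5 open), so no proper subset is valid.
Among all size-3 subsets of the eligible variables, only {X1, X4, X9} blocks every backdoor path, so it is the unique smallest valid adjustment set.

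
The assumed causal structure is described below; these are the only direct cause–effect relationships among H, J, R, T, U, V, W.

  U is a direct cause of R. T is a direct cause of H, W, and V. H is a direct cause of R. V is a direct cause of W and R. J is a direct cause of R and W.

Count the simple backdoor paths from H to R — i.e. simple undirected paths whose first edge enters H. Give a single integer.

A backdoor path from H to R is any simple undirected path whose first edge points into H (i.e. leaves H via a parent).
Parents of H: {T}.
Enumerating:
  P1: H <- T -> V -> R
  P2: H <- T -> V -> W <- J -> R
  P3: H <- T -> W <- J -> R
  P4: H <- T -> W <- V -> R
That exhausts the simple backdoor paths. Count: 4.

4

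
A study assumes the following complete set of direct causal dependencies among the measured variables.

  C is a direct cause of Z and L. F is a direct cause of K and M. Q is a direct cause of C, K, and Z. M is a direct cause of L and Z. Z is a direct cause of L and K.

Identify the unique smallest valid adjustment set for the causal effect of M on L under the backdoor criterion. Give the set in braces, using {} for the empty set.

{}

Variables eligible for adjustment (non-descendants of M, excluding M and L): {C, F, Q}.
Backdoor paths from M to L:
  P1: M <- F -> K <- Q -> C -> Z -> L
  P2: M <- F -> K <- Q -> C -> L
  P3: M <- F -> K <- Q -> Z <- C -> L
  P4: M <- F -> K <- Q -> Z -> L
  P5: M <- F -> K <- Z <- Q -> C -> L
  P6: M <- F -> K <- Z <- C -> L
  P7: M <- F -> K <- Z -> L
Each backdoor path contains an unconditioned collider, so every path is already blocked with the empty conditioning set:
  P1: blocked at collider K (neither it nor any descendant is in the conditioning set).
  P2: blocked at collider K (neither it nor any descendant is in the conditioning set).
  P3: blocked at collider K (neither it nor any descendant is in the conditioning set).
  P4: blocked at collider K (neither it nor any descendant is in the conditioning set).
  P5: blocked at collider K (neither it nor any descendant is in the conditioning set).
  P6: blocked at collider K (neither it nor any descendant is in the conditioning set).
  P7: blocked at collider K (neither it nor any descendant is in the conditioning set).
The empty set is therefore the unique smallest valid set.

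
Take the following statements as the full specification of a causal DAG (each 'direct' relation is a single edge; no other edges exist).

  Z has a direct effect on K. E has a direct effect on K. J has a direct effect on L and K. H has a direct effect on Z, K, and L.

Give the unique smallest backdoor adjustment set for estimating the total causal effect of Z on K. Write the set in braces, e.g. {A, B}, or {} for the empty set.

Variables eligible for adjustment (non-descendants of Z, excluding Z and K): {E, H, J, L}.
Backdoor paths from Z to K:
  P1: Z <- H -> L <- J -> K
  P2: Z <- H -> K
The empty set is not sufficient: P2 (Z <- H -> K) has no collider blocking it and no conditioned non-collider, so it is open.
Try {H}:
  P1: blocked at fork node H ∈ conditioning set.
  P2: blocked at fork node H ∈ conditioning set.
{H} contains no descendant of Z and blocks every backdoor path.
No other singleton works — e.g. {J} leaves P2 open — so {H} is the unique smallest valid adjustment set.

{H}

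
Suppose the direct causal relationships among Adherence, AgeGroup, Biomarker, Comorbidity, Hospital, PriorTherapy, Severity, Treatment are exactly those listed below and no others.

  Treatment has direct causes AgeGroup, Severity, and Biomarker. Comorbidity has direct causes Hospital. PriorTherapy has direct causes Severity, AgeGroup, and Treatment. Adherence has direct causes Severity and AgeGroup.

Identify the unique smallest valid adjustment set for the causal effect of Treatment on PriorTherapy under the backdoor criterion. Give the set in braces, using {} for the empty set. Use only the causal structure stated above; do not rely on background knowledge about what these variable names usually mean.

Variables eligible for adjustment (non-descendants of Treatment, excluding Treatment and PriorTherapy): {Adherence, AgeGroup, Biomarker, Comorbidity, Hospital, Severity}.
Backdoor paths from Treatment to PriorTherapy:
  P1: Treatment <- Severity -> Adherence <- AgeGroup -> PriorTherapy
  P2: Treatment <- Severity -> PriorTherapy
  P3: Treatment <- AgeGroup -> Adherence <- Severity -> PriorTherapy
  P4: Treatment <- AgeGroup -> PriorTherapy
The empty set is not sufficient: P2 (Treatment <- Severity -> PriorTherapy) has no collider blocking it and no conditioned non-collider, so it is open.
Try {AgeGroup, Severity}:
  P1: blocked at fork node Severity ∈ conditioning set.
  P2: blocked at fork node Severity ∈ conditioning set.
  P3: blocked at fork node AgeGroup ∈ conditioning set.
  P4: blocked at fork node AgeGroup ∈ conditioning set.
{AgeGroup, Severity} contains no descendant of Treatment and blocks every backdoor path.
Every element of {AgeGroup, Severity} is needed (dropping AgeGroup leaves P4 open; dropping Severity leaves P2 open), so no proper subset is valid.
Among all size-2 subsets of the eligible variables, only {AgeGroup, Severity} blocks every backdoor path, so it is the unique smallest valid adjustment set.

{AgeGroup, Severity}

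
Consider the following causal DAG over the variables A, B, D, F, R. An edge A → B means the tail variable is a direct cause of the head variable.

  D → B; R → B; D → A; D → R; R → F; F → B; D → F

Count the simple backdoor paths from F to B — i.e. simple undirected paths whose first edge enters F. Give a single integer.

4

A backdoor path from F to B is any simple undirected path whose first edge points into F (i.e. leaves F via a parent).
Parents of F: {D, R}.
Enumerating:
  P1: F <- D -> R -> B
  P2: F <- D -> B
  P3: F <- R <- D -> B
  P4: F <- R -> B
That exhausts the simple backdoor paths. Count: 4.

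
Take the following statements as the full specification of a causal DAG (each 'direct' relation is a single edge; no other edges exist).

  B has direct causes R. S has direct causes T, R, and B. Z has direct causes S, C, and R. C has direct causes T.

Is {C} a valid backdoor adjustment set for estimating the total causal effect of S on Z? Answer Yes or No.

Backdoor paths from S to Z (paths whose first edge points into S):
  P1: S <- R -> Z
  P2: S <- B <- R -> Z
  P3: S <- T -> C -> Z
Condition 1 (no descendant of S in the set): holds — descendants of S are {Z}; none are in {C}.
Condition 2 (every backdoor path blocked by {C}):
  P1: open — no interior node is in the conditioning set.
  P2: open — no interior node is in the conditioning set.
  P3: blocked at chain node C ∈ conditioning set.
{C} does not satisfy the backdoor criterion.

No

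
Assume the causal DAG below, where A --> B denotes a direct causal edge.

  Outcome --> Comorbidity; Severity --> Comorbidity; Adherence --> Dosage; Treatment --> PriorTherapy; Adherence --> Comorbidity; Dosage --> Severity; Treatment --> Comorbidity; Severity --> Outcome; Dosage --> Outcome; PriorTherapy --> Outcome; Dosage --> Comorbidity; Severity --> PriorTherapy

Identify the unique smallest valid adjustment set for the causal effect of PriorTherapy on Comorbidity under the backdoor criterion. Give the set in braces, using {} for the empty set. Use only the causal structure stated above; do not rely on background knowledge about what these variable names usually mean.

{Severity, Treatment}

Variables eligible for adjustment (non-descendants of PriorTherapy, excluding PriorTherapy and Comorbidity): {Adherence, Dosage, Severity, Treatment}.
Backdoor paths from PriorTherapy to Comorbidity:
  P1: PriorTherapy <- Treatment -> Comorbidity
  P2: PriorTherapy <- Severity <- Dosage <- Adherence -> Comorbidity
  P3: PriorTherapy <- Severity <- Dosage -> Outcome -> Comorbidity
  P4: PriorTherapy <- Severity <- Dosage -> Comorbidity
  P5: PriorTherapy <- Severity -> Outcome <- Dosage <- Adherence -> Comorbidity
  P6: PriorTherapy <- Severity -> Outcome <- Dosage -> Comorbidity
  P7: PriorTherapy <- Severity -> Outcome -> Comorbidity
  P8: PriorTherapy <- Severity -> Comorbidity
The empty set is not sufficient: P1 (PriorTherapy <- Treatment -> Comorbidity) has no collider blocking it and no conditioned non-collider, so it is open.
Try {Severity, Treatment}:
  P1: blocked at fork node Treatment ∈ conditioning set.
  P2: blocked at chain node Severity ∈ conditioning set.
  P3: blocked at chain node Severity ∈ conditioning set.
  P4: blocked at chain node Severity ∈ conditioning set.
  P5: blocked at fork node Severity ∈ conditioning set.
  P6: blocked at fork node Severity ∈ conditioning set.
  P7: blocked at fork node Severity ∈ conditioning set.
  P8: blocked at fork node Severity ∈ conditioning set.
{Severity, Treatment} contains no descendant of PriorTherapy and blocks every backdoor path.
Every element of {Severity, Treatment} is needed (dropping Severity leaves P2 open; dropping Treatment leaves P1 open), so no proper subset is valid.
Among all size-2 subsets of the eligible variables, only {Severity, Treatment} blocks every backdoor path, so it is the unique smallest valid adjustment set.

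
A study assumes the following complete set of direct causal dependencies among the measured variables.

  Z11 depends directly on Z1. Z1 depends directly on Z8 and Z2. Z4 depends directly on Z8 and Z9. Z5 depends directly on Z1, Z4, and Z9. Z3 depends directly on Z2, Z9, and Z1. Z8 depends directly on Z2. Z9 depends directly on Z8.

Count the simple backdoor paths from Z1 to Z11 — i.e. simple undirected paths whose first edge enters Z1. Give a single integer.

0

A backdoor path from Z1 to Z11 is any simple undirected path whose first edge points into Z1 (i.e. leaves Z1 via a parent).
Parents of Z1: {Z2, Z8}.
No simple path from any parent of Z1 reaches Z11 without revisiting Z1, so there are no backdoor paths.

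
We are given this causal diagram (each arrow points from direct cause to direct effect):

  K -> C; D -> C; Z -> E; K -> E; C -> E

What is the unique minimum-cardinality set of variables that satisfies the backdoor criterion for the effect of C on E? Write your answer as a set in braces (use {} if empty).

{K}

Variables eligible for adjustment (non-descendants of C, excluding C and E): {D, K, Z}.
Backdoor paths from C to E:
  P1: C <- K -> E
The empty set is not sufficient: P1 (C <- K -> E) has no collider blocking it and no conditioned non-collider, so it is open.
Try {K}:
  P1: blocked at fork node K ∈ conditioning set.
{K} contains no descendant of C and blocks every backdoor path.
No other singleton works — e.g. {D} leaves P1 open — so {K} is the unique smallest valid adjustment set.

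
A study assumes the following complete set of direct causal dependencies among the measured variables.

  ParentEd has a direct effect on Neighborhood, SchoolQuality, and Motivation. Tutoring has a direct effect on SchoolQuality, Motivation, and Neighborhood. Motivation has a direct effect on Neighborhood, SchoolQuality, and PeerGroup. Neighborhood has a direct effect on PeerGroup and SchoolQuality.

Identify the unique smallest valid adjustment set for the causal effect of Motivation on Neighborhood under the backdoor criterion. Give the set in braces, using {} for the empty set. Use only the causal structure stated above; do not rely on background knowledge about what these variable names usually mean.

Variables eligible for adjustment (non-descendants of Motivation, excluding Motivation and Neighborhood): {ParentEd, Tutoring}.
Backdoor paths from Motivation to Neighborhood:
  P1: Motivation <- ParentEd -> Neighborhood
  P2: Motivation <- ParentEd -> SchoolQuality <- Tutoring -> Neighborhood
  P3: Motivation <- ParentEd -> SchoolQuality <- Neighborhood
  P4: Motivation <- Tutoring -> Neighborhood
  P5: Motivation <- Tutoring -> SchoolQuality <- ParentEd -> Neighborhood
  P6: Motivation <- Tutoring -> SchoolQuality <- Neighborhood
The empty set is not sufficient: P1 (Motivation <- ParentEd -> Neighborhood) has no collider blocking it and no conditioned non-collider, so it is open.
Try {ParentEd, Tutoring}:
  P1: blocked at fork node ParentEd ∈ conditioning set.
  P2: blocked at fork node ParentEd ∈ conditioning set.
  P3: blocked at fork node ParentEd ∈ conditioning set.
  P4: blocked at fork node Tutoring ∈ conditioning set.
  P5: blocked at fork node Tutoring ∈ conditioning set.
  P6: blocked at fork node Tutoring ∈ conditioning set.
{ParentEd, Tutoring} contains no descendant of Motivation and blocks every backdoor path.
Every element of {ParentEd, Tutoring} is needed (dropping ParentEd leaves P1 open; dropping Tutoring leaves P4 open), so no proper subset is valid.
Among all size-2 subsets of the eligible variables, only {ParentEd, Tutoring} blocks every backdoor path, so it is the unique smallest valid adjustment set.

{ParentEd, Tutoring}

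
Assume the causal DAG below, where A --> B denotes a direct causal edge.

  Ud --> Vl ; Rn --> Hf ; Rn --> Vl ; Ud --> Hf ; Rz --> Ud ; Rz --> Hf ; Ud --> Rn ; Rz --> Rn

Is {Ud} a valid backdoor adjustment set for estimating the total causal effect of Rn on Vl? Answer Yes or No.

Yes

Backdoor paths from Rn to Vl (paths whose first edge points into Rn):
  P1: Rn <- Rz -> Ud -> Vl
  P2: Rn <- Rz -> Hf <- Ud -> Vl
  P3: Rn <- Ud -> Vl
Condition 1 (no descendant of Rn in the set): holds — descendants of Rn are {Hf, Vl}; none are in {Ud}.
Condition 2 (every backdoor path blocked by {Ud}):
  P1: blocked at chain node Ud ∈ conditioning set.
  P2: blocked at collider Hf (neither it nor any descendant is in the conditioning set).
  P3: blocked at fork node Ud ∈ conditioning set.
{Ud} satisfies the backdoor criterion.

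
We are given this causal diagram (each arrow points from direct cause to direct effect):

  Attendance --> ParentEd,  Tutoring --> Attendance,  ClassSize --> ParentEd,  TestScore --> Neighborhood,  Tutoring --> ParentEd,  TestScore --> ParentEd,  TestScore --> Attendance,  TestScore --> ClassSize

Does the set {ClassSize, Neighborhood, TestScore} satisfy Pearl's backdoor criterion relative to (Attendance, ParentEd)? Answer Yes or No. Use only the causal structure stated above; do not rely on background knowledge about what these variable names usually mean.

Backdoor paths from Attendance to ParentEd (paths whose first edge points into Attendance):
  P1: Attendance <- Tutoring -> ParentEd
  P2: Attendance <- TestScore -> ClassSize -> ParentEd
  P3: Attendance <- TestScore -> ParentEd
Condition 1 (no descendant of Attendance in the set): holds — descendants of Attendance are {ParentEd}; none are in {ClassSize, Neighborhood, TestScore}.
Condition 2 (every backdoor path blocked by {ClassSize, Neighborhood, TestScore}):
  P1: open — no interior node is in the conditioning set.
  P2: blocked at fork node TestScore ∈ conditioning set.
  P3: blocked at fork node TestScore ∈ conditioning set.
{ClassSize, Neighborhood, TestScore} does not satisfy the backdoor criterion.

No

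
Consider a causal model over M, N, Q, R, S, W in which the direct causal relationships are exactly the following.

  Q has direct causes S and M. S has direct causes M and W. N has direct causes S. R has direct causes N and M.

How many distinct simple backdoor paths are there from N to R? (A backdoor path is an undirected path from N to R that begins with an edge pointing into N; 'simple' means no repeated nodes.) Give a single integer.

A backdoor path from N to R is any simple undirected path whose first edge points into N (i.e. leaves N via a parent).
Parents of N: {S}.
Enumerating:
  P1: N <- S <- M -> R
  P2: N <- S -> Q <- M -> R
That exhausts the simple backdoor paths. Count: 2.

2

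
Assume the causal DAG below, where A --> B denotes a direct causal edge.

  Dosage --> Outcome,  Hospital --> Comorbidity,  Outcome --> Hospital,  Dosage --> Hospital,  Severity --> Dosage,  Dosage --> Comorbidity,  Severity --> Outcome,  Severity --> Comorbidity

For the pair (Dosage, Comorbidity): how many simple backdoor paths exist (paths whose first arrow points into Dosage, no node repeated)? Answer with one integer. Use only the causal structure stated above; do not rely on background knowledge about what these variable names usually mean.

A backdoor path from Dosage to Comorbidity is any simple undirected path whose first edge points into Dosage (i.e. leaves Dosage via a parent).
Parents of Dosage: {Severity}.
Enumerating:
  P1: Dosage <- Severity -> Outcome -> Hospital -> Comorbidity
  P2: Dosage <- Severity -> Comorbidity
That exhausts the simple backdoor paths. Count: 2.

2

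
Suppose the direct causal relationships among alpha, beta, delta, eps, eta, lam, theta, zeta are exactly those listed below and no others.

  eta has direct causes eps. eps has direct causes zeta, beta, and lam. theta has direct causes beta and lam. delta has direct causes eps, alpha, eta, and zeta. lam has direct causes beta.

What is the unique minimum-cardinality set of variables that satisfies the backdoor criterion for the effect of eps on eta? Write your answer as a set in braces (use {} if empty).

Variables eligible for adjustment (non-descendants of eps, excluding eps and eta): {alpha, beta, lam, theta, zeta}.
Backdoor paths from eps to eta:
  P1: eps <- zeta -> delta <- eta
Each backdoor path contains an unconditioned collider, so every path is already blocked with the empty conditioning set:
  P1: blocked at collider delta (neither it nor any descendant is in the conditioning set).
The empty set is therefore the unique smallest valid set.

{}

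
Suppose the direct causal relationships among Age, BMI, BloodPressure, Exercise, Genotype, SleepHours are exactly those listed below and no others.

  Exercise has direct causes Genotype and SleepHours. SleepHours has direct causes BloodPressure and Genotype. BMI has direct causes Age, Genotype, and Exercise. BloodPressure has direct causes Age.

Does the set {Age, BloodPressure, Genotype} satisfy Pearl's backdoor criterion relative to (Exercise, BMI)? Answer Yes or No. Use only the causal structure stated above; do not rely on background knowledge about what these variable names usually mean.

Backdoor paths from Exercise to BMI (paths whose first edge points into Exercise):
  P1: Exercise <- Genotype -> SleepHours <- BloodPressure <- Age -> BMI
  P2: Exercise <- Genotype -> BMI
  P3: Exercise <- SleepHours <- BloodPressure <- Age -> BMI
  P4: Exercise <- SleepHours <- Genotype -> BMI
Condition 1 (no descendant of Exercise in the set): holds — descendants of Exercise are {BMI}; none are in {Age, BloodPressure, Genotype}.
Condition 2 (every backdoor path blocked by {Age, BloodPressure, Genotype}):
  P1: blocked at fork node Genotype ∈ conditioning set.
  P2: blocked at fork node Genotype ∈ conditioning set.
  P3: blocked at chain node BloodPressure ∈ conditioning set.
  P4: blocked at fork node Genotype ∈ conditioning set.
{Age, BloodPressure, Genotype} satisfies the backdoor criterion.

Yes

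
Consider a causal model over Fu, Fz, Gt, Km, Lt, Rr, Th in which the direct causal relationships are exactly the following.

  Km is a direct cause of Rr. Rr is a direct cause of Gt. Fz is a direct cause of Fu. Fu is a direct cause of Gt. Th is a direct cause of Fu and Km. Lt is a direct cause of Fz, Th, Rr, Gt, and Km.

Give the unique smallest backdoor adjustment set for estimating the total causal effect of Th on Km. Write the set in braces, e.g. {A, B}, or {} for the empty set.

Variables eligible for adjustment (non-descendants of Th, excluding Th and Km): {Fz, Lt}.
Backdoor paths from Th to Km:
  P1: Th <- Lt -> Fz -> Fu -> Gt <- Rr <- Km
  P2: Th <- Lt -> Km
  P3: Th <- Lt -> Rr <- Km
  P4: Th <- Lt -> Gt <- Rr <- Km
The empty set is not sufficient: P2 (Th <- Lt -> Km) has no collider blocking it and no conditioned non-collider, so it is open.
Try {Lt}:
  P1: blocked at fork node Lt ∈ conditioning set.
  P2: blocked at fork node Lt ∈ conditioning set.
  P3: blocked at fork node Lt ∈ conditioning set.
  P4: blocked at fork node Lt ∈ conditioning set.
{Lt} contains no descendant of Th and blocks every backdoor path.
No other singleton works — e.g. {Fz} leaves P2 open — so {Lt} is the unique smallest valid adjustment set.

{Lt}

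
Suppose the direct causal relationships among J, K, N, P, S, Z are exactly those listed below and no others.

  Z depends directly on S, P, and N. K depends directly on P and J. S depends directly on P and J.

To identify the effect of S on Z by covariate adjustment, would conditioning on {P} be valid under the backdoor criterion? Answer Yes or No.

Backdoor paths from S to Z (paths whose first edge points into S):
  P1: S <- J -> K <- P -> Z
  P2: S <- P -> Z
Condition 1 (no descendant of S in the set): holds — descendants of S are {Z}; none are in {P}.
Condition 2 (every backdoor path blocked by {P}):
  P1: blocked at collider K (neither it nor any descendant is in the conditioning set).
  P2: blocked at fork node P ∈ conditioning set.
{P} satisfies the backdoor criterion.

Yes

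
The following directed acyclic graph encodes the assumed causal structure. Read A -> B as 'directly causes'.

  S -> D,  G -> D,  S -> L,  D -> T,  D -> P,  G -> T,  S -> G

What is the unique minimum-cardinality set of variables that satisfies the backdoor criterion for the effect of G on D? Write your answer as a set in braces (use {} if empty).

Variables eligible for adjustment (non-descendants of G, excluding G and D): {L, S}.
Backdoor paths from G to D:
  P1: G <- S -> D
The empty set is not sufficient: P1 (G <- S -> D) has no collider blocking it and no conditioned non-collider, so it is open.
Try {S}:
  P1: blocked at fork node S ∈ conditioning set.
{S} contains no descendant of G and blocks every backdoor path.
No other singleton works — e.g. {L} leaves P1 open — so {S} is the unique smallest valid adjustment set.

{S}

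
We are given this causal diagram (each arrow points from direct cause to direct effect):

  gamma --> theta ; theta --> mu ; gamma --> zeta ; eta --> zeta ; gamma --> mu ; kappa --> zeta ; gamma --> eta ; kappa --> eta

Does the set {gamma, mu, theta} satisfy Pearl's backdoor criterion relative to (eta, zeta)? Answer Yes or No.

Backdoor paths from eta to zeta (paths whose first edge points into eta):
  P1: eta <- kappa -> zeta
  P2: eta <- gamma -> zeta
Condition 1 (no descendant of eta in the set): holds — descendants of eta are {zeta}; none are in {gamma, mu, theta}.
Condition 2 (every backdoor path blocked by {gamma, mu, theta}):
  P1: open — no interior node is in the conditioning set.
  P2: blocked at fork node gamma ∈ conditioning set.
{gamma, mu, theta} does not satisfy the backdoor criterion.

No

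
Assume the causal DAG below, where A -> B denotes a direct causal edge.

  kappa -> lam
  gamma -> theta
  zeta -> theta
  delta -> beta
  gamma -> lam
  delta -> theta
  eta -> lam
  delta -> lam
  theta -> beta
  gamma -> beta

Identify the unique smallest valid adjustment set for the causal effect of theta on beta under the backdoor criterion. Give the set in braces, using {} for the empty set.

{delta, gamma}

Variables eligible for adjustment (non-descendants of theta, excluding theta and beta): {delta, eta, gamma, kappa, lam, zeta}.
Backdoor paths from theta to beta:
  P1: theta <- delta -> beta
  P2: theta <- delta -> lam <- gamma -> beta
  P3: theta <- gamma -> beta
  P4: theta <- gamma -> lam <- delta -> beta
The empty set is not sufficient: P1 (theta <- delta -> beta) has no collider blocking it and no conditioned non-collider, so it is open.
Try {delta, gamma}:
  P1: blocked at fork node delta ∈ conditioning set.
  P2: blocked at fork node delta ∈ conditioning set.
  P3: blocked at fork node gamma ∈ conditioning set.
  P4: blocked at fork node gamma ∈ conditioning set.
{delta, gamma} contains no descendant of theta and blocks every backdoor path.
Every element of {delta, gamma} is needed (dropping delta leaves P1 open; dropping gamma leaves P3 open), so no proper subset is valid.
Among all size-2 subsets of the eligible variables, only {delta, gamma} blocks every backdoor path, so it is the unique smallest valid adjustment set.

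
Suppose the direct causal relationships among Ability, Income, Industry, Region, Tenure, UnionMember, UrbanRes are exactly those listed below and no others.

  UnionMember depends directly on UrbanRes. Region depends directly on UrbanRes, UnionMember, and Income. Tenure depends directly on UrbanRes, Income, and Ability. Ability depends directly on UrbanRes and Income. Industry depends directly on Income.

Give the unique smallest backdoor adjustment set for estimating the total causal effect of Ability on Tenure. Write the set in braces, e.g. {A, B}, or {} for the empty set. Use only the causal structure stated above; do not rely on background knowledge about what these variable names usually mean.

{Income, UrbanRes}

Variables eligible for adjustment (non-descendants of Ability, excluding Ability and Tenure): {Income, Industry, Region, UnionMember, UrbanRes}.
Backdoor paths from Ability to Tenure:
  P1: Ability <- UrbanRes -> Tenure
  P2: Ability <- UrbanRes -> UnionMember -> Region <- Income -> Tenure
  P3: Ability <- UrbanRes -> Region <- Income -> Tenure
  P4: Ability <- Income -> Tenure
  P5: Ability <- Income -> Region <- UrbanRes -> Tenure
  P6: Ability <- Income -> Region <- UnionMember <- UrbanRes -> Tenure
The empty set is not sufficient: P1 (Ability <- UrbanRes -> Tenure) has no collider blocking it and no conditioned non-collider, so it is open.
Try {Income, UrbanRes}:
  P1: blocked at fork node UrbanRes ∈ conditioning set.
  P2: blocked at fork node UrbanRes ∈ conditioning set.
  P3: blocked at fork node UrbanRes ∈ conditioning set.
  P4: blocked at fork node Income ∈ conditioning set.
  P5: blocked at fork node Income ∈ conditioning set.
  P6: blocked at fork node Income ∈ conditioning set.
{Income, UrbanRes} contains no descendant of Ability and blocks every backdoor path.
Every element of {Income, UrbanRes} is needed (dropping Income leaves P4 open; dropping UrbanRes leaves P1 open), so no proper subset is valid.
Among all size-2 subsets of the eligible variables, only {Income, UrbanRes} blocks every backdoor path, so it is the unique smallest valid adjustment set.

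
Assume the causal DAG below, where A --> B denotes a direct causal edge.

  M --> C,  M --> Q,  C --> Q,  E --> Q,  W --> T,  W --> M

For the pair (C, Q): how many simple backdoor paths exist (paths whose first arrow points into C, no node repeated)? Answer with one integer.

1

A backdoor path from C to Q is any simple undirected path whose first edge points into C (i.e. leaves C via a parent).
Parents of C: {M}.
Enumerating:
  P1: C <- M -> Q
That exhausts the simple backdoor paths. Count: 1.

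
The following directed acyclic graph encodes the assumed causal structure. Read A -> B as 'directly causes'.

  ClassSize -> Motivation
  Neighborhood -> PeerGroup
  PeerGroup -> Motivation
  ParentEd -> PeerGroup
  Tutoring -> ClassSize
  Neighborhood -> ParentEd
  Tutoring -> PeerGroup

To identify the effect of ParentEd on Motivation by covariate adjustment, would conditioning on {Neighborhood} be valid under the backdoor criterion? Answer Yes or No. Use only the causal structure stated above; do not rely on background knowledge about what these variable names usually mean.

Yes

Backdoor paths from ParentEd to Motivation (paths whose first edge points into ParentEd):
  P1: ParentEd <- Neighborhood -> PeerGroup <- Tutoring -> ClassSize -> Motivation
  P2: ParentEd <- Neighborhood -> PeerGroup -> Motivation
Condition 1 (no descendant of ParentEd in the set): holds — descendants of ParentEd are {Motivation, PeerGroup}; none are in {Neighborhood}.
Condition 2 (every backdoor path blocked by {Neighborhood}):
  P1: blocked at fork node Neighborhood ∈ conditioning set.
  P2: blocked at fork node Neighborhood ∈ conditioning set.
{Neighborhood} satisfies the backdoor criterion.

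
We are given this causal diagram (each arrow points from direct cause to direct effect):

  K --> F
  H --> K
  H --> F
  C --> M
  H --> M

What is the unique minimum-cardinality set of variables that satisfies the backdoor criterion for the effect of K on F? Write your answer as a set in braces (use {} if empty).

Variables eligible for adjustment (non-descendants of K, excluding K and F): {C, H, M}.
Backdoor paths from K to F:
  P1: K <- H -> F
The empty set is not sufficient: P1 (K <- H -> F) has no collider blocking it and no conditioned non-collider, so it is open.
Try {H}:
  P1: blocked at fork node H ∈ conditioning set.
{H} contains no descendant of K and blocks every backdoor path.
No other singleton works — e.g. {C} leaves P1 open — so {H} is the unique smallest valid adjustment set.

{H}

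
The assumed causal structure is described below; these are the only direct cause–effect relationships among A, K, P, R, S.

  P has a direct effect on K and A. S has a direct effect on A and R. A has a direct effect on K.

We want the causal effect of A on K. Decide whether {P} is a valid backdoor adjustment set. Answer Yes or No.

Yes

Backdoor paths from A to K (paths whose first edge points into A):
  P1: A <- P -> K
Condition 1 (no descendant of A in the set): holds — descendants of A are {K}; none are in {P}.
Condition 2 (every backdoor path blocked by {P}):
  P1: blocked at fork node P ∈ conditioning set.
{P} satisfies the backdoor criterion.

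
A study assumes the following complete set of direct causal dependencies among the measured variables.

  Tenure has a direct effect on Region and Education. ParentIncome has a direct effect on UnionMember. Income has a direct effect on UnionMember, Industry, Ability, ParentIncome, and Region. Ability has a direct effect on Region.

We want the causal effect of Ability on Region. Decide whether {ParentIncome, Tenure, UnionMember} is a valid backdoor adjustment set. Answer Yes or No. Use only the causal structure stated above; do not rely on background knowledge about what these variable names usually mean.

Backdoor paths from Ability to Region (paths whose first edge points into Ability):
  P1: Ability <- Income -> Region
Condition 1 (no descendant of Ability in the set): holds — descendants of Ability are {Region}; none are in {ParentIncome, Tenure, UnionMember}.
Condition 2 (every backdoor path blocked by {ParentIncome, Tenure, UnionMember}):
  P1: open — no interior node is in the conditioning set.
{ParentIncome, Tenure, UnionMember} does not satisfy the backdoor criterion.

No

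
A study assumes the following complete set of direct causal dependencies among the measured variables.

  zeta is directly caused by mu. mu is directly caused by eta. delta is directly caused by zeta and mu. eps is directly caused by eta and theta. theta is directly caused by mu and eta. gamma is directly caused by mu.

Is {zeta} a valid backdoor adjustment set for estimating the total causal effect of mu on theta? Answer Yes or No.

Backdoor paths from mu to theta (paths whose first edge points into mu):
  P1: mu <- eta -> theta
  P2: mu <- eta -> eps <- theta
Condition 1 (no descendant of mu in the set): FAILS — zeta is a descendant of mu.
Condition 2 (every backdoor path blocked by {zeta}):
  P1: open — no interior node is in the conditioning set.
  P2: blocked at collider eps (neither it nor any descendant is in the conditioning set).
{zeta} does not satisfy the backdoor criterion.

No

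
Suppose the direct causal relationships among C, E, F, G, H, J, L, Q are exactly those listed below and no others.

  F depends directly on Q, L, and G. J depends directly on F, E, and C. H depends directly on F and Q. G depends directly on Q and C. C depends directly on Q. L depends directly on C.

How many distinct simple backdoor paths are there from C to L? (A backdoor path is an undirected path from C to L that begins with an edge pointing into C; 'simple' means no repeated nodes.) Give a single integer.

3

A backdoor path from C to L is any simple undirected path whose first edge points into C (i.e. leaves C via a parent).
Parents of C: {Q}.
Enumerating:
  P1: C <- Q -> G -> F <- L
  P2: C <- Q -> F <- L
  P3: C <- Q -> H <- F <- L
That exhausts the simple backdoor paths. Count: 3.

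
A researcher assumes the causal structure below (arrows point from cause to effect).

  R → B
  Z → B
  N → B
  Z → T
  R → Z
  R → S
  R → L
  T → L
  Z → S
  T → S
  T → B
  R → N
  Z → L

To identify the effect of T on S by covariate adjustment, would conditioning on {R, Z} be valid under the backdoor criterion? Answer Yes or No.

Backdoor paths from T to S (paths whose first edge points into T):
  P1: T <- Z <- R -> S
  P2: T <- Z -> S
  P3: T <- Z -> L <- R -> S
  P4: T <- Z -> B <- R -> S
  P5: T <- Z -> B <- N <- R -> S
Condition 1 (no descendant of T in the set): holds — descendants of T are {B, L, S}; none are in {R, Z}.
Condition 2 (every backdoor path blocked by {R, Z}):
  P1: blocked at chain node Z ∈ conditioning set.
  P2: blocked at fork node Z ∈ conditioning set.
  P3: blocked at fork node Z ∈ conditioning set.
  P4: blocked at fork node Z ∈ conditioning set.
  P5: blocked at fork node Z ∈ conditioning set.
{R, Z} satisfies the backdoor criterion.

Yes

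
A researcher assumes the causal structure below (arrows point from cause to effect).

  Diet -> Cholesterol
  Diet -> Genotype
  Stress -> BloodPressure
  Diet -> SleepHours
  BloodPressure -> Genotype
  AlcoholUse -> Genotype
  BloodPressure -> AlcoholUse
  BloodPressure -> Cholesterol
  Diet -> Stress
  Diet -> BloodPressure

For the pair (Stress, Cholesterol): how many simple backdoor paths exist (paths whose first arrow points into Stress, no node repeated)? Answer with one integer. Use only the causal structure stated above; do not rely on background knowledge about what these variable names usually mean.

A backdoor path from Stress to Cholesterol is any simple undirected path whose first edge points into Stress (i.e. leaves Stress via a parent).
Parents of Stress: {Diet}.
Enumerating:
  P1: Stress <- Diet -> BloodPressure -> Cholesterol
  P2: Stress <- Diet -> Genotype <- BloodPressure -> Cholesterol
  P3: Stress <- Diet -> Genotype <- AlcoholUse <- BloodPressure -> Cholesterol
  P4: Stress <- Diet -> Cholesterol
That exhausts the simple backdoor paths. Count: 4.

4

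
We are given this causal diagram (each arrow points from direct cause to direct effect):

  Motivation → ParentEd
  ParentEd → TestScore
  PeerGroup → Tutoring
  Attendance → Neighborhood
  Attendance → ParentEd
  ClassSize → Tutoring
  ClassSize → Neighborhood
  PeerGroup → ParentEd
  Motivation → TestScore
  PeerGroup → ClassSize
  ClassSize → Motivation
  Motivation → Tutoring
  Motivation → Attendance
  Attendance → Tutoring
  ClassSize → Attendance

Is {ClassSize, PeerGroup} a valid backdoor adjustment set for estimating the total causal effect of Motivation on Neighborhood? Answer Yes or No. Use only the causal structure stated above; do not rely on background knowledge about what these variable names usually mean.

Backdoor paths from Motivation to Neighborhood (paths whose first edge points into Motivation):
  P1: Motivation <- ClassSize <- PeerGroup -> ParentEd <- Attendance -> Neighborhood
  P2: Motivation <- ClassSize <- PeerGroup -> Tutoring <- Attendance -> Neighborhood
  P3: Motivation <- ClassSize -> Attendance -> Neighborhood
  P4: Motivation <- ClassSize -> Neighborhood
  P5: Motivation <- ClassSize -> Tutoring <- PeerGroup -> ParentEd <- Attendance -> Neighborhood
  P6: Motivation <- ClassSize -> Tutoring <- Attendance -> Neighborhood
Condition 1 (no descendant of Motivation in the set): holds — descendants of Motivation are {Attendance, Neighborhood, ParentEd, TestScore, Tutoring}; none are in {ClassSize, PeerGroup}.
Condition 2 (every backdoor path blocked by {ClassSize, PeerGroup}):
  P1: blocked at chain node ClassSize ∈ conditioning set.
  P2: blocked at chain node ClassSize ∈ conditioning set.
  P3: blocked at fork node ClassSize ∈ conditioning set.
  P4: blocked at fork node ClassSize ∈ conditioning set.
  P5: blocked at fork node ClassSize ∈ conditioning set.
  P6: blocked at fork node ClassSize ∈ conditioning set.
{ClassSize, PeerGroup} satisfies the backdoor criterion.

Yes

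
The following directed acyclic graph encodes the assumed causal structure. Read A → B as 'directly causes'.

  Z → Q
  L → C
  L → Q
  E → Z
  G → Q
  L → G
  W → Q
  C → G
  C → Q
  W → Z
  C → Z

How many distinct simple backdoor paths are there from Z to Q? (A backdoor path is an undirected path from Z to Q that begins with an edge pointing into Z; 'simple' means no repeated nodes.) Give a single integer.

A backdoor path from Z to Q is any simple undirected path whose first edge points into Z (i.e. leaves Z via a parent).
Parents of Z: {C, E, W}.
Enumerating:
  P1: Z <- C <- L -> G -> Q
  P2: Z <- C <- L -> Q
  P3: Z <- C -> G <- L -> Q
  P4: Z <- C -> G -> Q
  P5: Z <- C -> Q
  P6: Z <- W -> Q
That exhausts the simple backdoor paths. Count: 6.

6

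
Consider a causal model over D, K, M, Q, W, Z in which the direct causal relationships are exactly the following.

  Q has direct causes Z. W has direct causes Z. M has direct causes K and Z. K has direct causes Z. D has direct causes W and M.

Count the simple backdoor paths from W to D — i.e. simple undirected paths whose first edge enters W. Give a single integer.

A backdoor path from W to D is any simple undirected path whose first edge points into W (i.e. leaves W via a parent).
Parents of W: {Z}.
Enumerating:
  P1: W <- Z -> K -> M -> D
  P2: W <- Z -> M -> D
That exhausts the simple backdoor paths. Count: 2.

2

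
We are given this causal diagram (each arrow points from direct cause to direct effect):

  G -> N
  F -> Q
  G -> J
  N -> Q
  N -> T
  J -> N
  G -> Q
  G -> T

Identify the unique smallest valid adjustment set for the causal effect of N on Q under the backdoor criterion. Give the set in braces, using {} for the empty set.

{G}

Variables eligible for adjustment (non-descendants of N, excluding N and Q): {F, G, J}.
Backdoor paths from N to Q:
  P1: N <- G -> Q
  P2: N <- J <- G -> Q
The empty set is not sufficient: P1 (N <- G -> Q) has no collider blocking it and no conditioned non-collider, so it is open.
Try {G}:
  P1: blocked at fork node G ∈ conditioning set.
  P2: blocked at fork node G ∈ conditioning set.
{G} contains no descendant of N and blocks every backdoor path.
No other singleton works — e.g. {J} leaves P1 open — so {G} is the unique smallest valid adjustment set.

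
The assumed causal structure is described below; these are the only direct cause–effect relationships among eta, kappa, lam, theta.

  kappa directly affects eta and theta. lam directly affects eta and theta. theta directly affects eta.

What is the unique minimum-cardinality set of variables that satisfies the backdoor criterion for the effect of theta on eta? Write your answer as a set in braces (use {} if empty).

{kappa, lam}

Variables eligible for adjustment (non-descendants of theta, excluding theta and eta): {kappa, lam}.
Backdoor paths from theta to eta:
  P1: theta <- kappa -> eta
  P2: theta <- lam -> eta
The empty set is not sufficient: P1 (theta <- kappa -> eta) has no collider blocking it and no conditioned non-collider, so it is open.
Try {kappa, lam}:
  P1: blocked at fork node kappa ∈ conditioning set.
  P2: blocked at fork node lam ∈ conditioning set.
{kappa, lam} contains no descendant of theta and blocks every backdoor path.
Every element of {kappa, lam} is needed (dropping kappa leaves P1 open; dropping lam leaves P2 open), so no proper subset is valid.
Among all size-2 subsets of the eligible variables, only {kappa, lam} blocks every backdoor path, so it is the unique smallest valid adjustment set.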